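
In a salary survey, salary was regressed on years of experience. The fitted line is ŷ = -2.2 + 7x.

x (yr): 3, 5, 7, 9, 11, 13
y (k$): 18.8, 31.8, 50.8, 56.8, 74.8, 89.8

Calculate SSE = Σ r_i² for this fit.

SSE = 34

x=3: ŷ = -2.2 + 7·3 = 18.8; r = 18.8 − 18.8 = 0
x=5: ŷ = -2.2 + 7·5 = 32.8; r = 31.8 − 32.8 = -1
x=7: ŷ = -2.2 + 7·7 = 46.8; r = 50.8 − 46.8 = 4
x=9: ŷ = -2.2 + 7·9 = 60.8; r = 56.8 − 60.8 = -4
x=11: ŷ = -2.2 + 7·11 = 74.8; r = 74.8 − 74.8 = 0
x=13: ŷ = -2.2 + 7·13 = 88.8; r = 89.8 − 88.8 = 1
SSE = 0 + 1 + 16 + 16 + 0 + 1 = 34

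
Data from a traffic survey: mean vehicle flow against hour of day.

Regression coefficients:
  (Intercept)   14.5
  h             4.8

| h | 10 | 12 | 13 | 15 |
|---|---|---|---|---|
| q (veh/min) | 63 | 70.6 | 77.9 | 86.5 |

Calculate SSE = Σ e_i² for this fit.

h=10: q̂ = 14.5 + 4.8·10 = 62.5; e = 63 − 62.5 = 0.5
h=12: q̂ = 14.5 + 4.8·12 = 72.1; e = 70.6 − 72.1 = -1.5
h=13: q̂ = 14.5 + 4.8·13 = 76.9; e = 77.9 − 76.9 = 1
h=15: q̂ = 14.5 + 4.8·15 = 86.5; e = 86.5 − 86.5 = 0
SSE = 0.25 + 2.25 + 1 + 0 = 3.5

SSE = 3.5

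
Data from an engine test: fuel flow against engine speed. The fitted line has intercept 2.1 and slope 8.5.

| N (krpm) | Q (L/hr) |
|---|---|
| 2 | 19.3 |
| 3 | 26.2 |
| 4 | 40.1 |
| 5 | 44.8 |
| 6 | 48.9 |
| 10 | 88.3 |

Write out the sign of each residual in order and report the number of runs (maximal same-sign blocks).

5 runs

N=2: Q̂ = 2.1 + 8.5·2 = 19.1; e = 19.3 − 19.1 = 0.2
N=3: Q̂ = 2.1 + 8.5·3 = 27.6; e = 26.2 − 27.6 = -1.4
N=4: Q̂ = 2.1 + 8.5·4 = 36.1; e = 40.1 − 36.1 = 4
N=5: Q̂ = 2.1 + 8.5·5 = 44.6; e = 44.8 − 44.6 = 0.2
N=6: Q̂ = 2.1 + 8.5·6 = 53.1; e = 48.9 − 53.1 = -4.2
N=10: Q̂ = 2.1 + 8.5·10 = 87.1; e = 88.3 − 87.1 = 1.2
Signs: + − + + − +
Runs: +×1, −×1, +×2, −×1, +×1 → 5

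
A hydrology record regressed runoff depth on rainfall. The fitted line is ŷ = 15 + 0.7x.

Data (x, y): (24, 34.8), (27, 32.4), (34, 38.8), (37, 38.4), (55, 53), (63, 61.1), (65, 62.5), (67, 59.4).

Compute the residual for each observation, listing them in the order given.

x=24: ŷ = 15 + 0.7·24 = 31.8; e = 34.8 − 31.8 = 3
x=27: ŷ = 15 + 0.7·27 = 33.9; e = 32.4 − 33.9 = -1.5
x=34: ŷ = 15 + 0.7·34 = 38.8; e = 38.8 − 38.8 = 0
x=37: ŷ = 15 + 0.7·37 = 40.9; e = 38.4 − 40.9 = -2.5
x=55: ŷ = 15 + 0.7·55 = 53.5; e = 53 − 53.5 = -0.5
x=63: ŷ = 15 + 0.7·63 = 59.1; e = 61.1 − 59.1 = 2
x=65: ŷ = 15 + 0.7·65 = 60.5; e = 62.5 − 60.5 = 2
x=67: ŷ = 15 + 0.7·67 = 61.9; e = 59.4 − 61.9 = -2.5

3, -1.5, 0, -2.5, -0.5, 2, 2, -2.5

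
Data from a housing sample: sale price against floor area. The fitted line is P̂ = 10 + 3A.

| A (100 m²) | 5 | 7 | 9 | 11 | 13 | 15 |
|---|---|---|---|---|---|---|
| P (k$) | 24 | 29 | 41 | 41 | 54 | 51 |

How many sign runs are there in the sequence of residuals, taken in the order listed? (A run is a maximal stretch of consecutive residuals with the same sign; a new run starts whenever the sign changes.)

5 runs

A=5: P̂ = 10 + 3·5 = 25; e = 24 − 25 = -1
A=7: P̂ = 10 + 3·7 = 31; e = 29 − 31 = -2
A=9: P̂ = 10 + 3·9 = 37; e = 41 − 37 = 4
A=11: P̂ = 10 + 3·11 = 43; e = 41 − 43 = -2
A=13: P̂ = 10 + 3·13 = 49; e = 54 − 49 = 5
A=15: P̂ = 10 + 3·15 = 55; e = 51 − 55 = -4
Signs: − − + − + −
Runs: −×2, +×1, −×1, +×1, −×1 → 5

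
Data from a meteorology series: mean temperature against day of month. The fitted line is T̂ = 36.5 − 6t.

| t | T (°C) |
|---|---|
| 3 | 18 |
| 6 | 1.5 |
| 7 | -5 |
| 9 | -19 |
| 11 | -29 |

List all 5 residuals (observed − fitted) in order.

t=3: T̂ = 36.5 − 6·3 = 18.5; e = 18 − 18.5 = -0.5
t=6: T̂ = 36.5 − 6·6 = 0.5; e = 1.5 − 0.5 = 1
t=7: T̂ = 36.5 − 6·7 = -5.5; e = -5 − (-5.5) = 0.5
t=9: T̂ = 36.5 − 6·9 = -17.5; e = -19 − (-17.5) = -1.5
t=11: T̂ = 36.5 − 6·11 = -29.5; e = -29 − (-29.5) = 0.5

-0.5, 1, 0.5, -1.5, 0.5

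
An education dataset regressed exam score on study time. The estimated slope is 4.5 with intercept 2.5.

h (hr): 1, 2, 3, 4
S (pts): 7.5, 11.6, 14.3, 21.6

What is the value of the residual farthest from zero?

r = -1.7

h=1: Ŝ = 2.5 + 4.5·1 = 7; r = 7.5 − 7 = 0.5
h=2: Ŝ = 2.5 + 4.5·2 = 11.5; r = 11.6 − 11.5 = 0.1
h=3: Ŝ = 2.5 + 4.5·3 = 16; r = 14.3 − 16 = -1.7
h=4: Ŝ = 2.5 + 4.5·4 = 20.5; r = 21.6 − 20.5 = 1.1
Largest |r| is 1.7 at h = 3, residual -1.7.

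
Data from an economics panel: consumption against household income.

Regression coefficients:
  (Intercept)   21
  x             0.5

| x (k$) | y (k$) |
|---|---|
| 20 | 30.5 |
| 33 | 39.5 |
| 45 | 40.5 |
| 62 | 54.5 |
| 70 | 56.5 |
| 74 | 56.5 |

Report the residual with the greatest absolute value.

e = -3

x=20: ŷ = 21 + 0.5·20 = 31; e = 30.5 − 31 = -0.5
x=33: ŷ = 21 + 0.5·33 = 37.5; e = 39.5 − 37.5 = 2
x=45: ŷ = 21 + 0.5·45 = 43.5; e = 40.5 − 43.5 = -3
x=62: ŷ = 21 + 0.5·62 = 52; e = 54.5 − 52 = 2.5
x=70: ŷ = 21 + 0.5·70 = 56; e = 56.5 − 56 = 0.5
x=74: ŷ = 21 + 0.5·74 = 58; e = 56.5 − 58 = -1.5
Largest |e| is 3 at x = 45, residual -3.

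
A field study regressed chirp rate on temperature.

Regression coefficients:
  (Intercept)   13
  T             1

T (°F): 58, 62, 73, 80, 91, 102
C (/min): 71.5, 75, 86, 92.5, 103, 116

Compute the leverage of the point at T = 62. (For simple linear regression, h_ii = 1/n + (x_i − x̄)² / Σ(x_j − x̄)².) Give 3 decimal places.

h = 0.338

T̄ = (58 + 62 + 73 + 80 + 91 + 102)/6 = 77.6667
Σ(T − T̄)² = 386.778 + 245.444 + 21.7778 + 5.44444 + 177.778 + 592.111 = 1429.33
h = 1/6 + (-15.6667)²/1429.33 = 0.166667 + 0.17172 = 0.338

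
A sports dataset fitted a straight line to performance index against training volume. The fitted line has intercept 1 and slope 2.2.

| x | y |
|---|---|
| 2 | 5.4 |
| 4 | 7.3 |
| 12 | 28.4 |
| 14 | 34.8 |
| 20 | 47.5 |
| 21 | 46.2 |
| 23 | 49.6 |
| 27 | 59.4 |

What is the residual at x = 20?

ŷ = 1 + 2.2·20 = 45
r = 47.5 − 45 = 2.5

r = 2.5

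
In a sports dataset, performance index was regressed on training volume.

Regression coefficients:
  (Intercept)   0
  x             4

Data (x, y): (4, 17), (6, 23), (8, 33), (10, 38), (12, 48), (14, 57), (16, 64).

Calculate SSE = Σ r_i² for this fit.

SSE = 8

x=4: ŷ = 4·4 = 16; r = 17 − 16 = 1
x=6: ŷ = 4·6 = 24; r = 23 − 24 = -1
x=8: ŷ = 4·8 = 32; r = 33 − 32 = 1
x=10: ŷ = 4·10 = 40; r = 38 − 40 = -2
x=12: ŷ = 4·12 = 48; r = 48 − 48 = 0
x=14: ŷ = 4·14 = 56; r = 57 − 56 = 1
x=16: ŷ = 4·16 = 64; r = 64 − 64 = 0
SSE = 1 + 1 + 1 + 4 + 0 + 1 + 0 = 8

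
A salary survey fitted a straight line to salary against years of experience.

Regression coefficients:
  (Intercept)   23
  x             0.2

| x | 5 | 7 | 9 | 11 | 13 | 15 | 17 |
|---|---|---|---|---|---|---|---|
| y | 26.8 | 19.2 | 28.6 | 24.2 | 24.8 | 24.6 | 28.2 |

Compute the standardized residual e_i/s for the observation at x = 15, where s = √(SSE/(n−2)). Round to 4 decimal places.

-0.4177

x=5: ŷ = 23 + 0.2·5 = 24; e = 26.8 − 24 = 2.8
x=7: ŷ = 23 + 0.2·7 = 24.4; e = 19.2 − 24.4 = -5.2
x=9: ŷ = 23 + 0.2·9 = 24.8; e = 28.6 − 24.8 = 3.8
x=11: ŷ = 23 + 0.2·11 = 25.2; e = 24.2 − 25.2 = -1
x=13: ŷ = 23 + 0.2·13 = 25.6; e = 24.8 − 25.6 = -0.8
x=15: ŷ = 23 + 0.2·15 = 26; e = 24.6 − 26 = -1.4
x=17: ŷ = 23 + 0.2·17 = 26.4; e = 28.2 − 26.4 = 1.8
SSE = 7.84 + 27.04 + 14.44 + 1 + 0.64 + 1.96 + 3.24 = 56.16
s = √(56.16/5) = 3.35142
e/s = -1.4 / 3.35142 = -0.4177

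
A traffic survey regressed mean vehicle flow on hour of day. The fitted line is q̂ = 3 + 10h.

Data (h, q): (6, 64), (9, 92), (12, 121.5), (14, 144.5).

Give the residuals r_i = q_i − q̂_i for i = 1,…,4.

h=6: q̂ = 3 + 10·6 = 63; r = 64 − 63 = 1
h=9: q̂ = 3 + 10·9 = 93; r = 92 − 93 = -1
h=12: q̂ = 3 + 10·12 = 123; r = 121.5 − 123 = -1.5
h=14: q̂ = 3 + 10·14 = 143; r = 144.5 − 143 = 1.5

1, -1, -1.5, 1.5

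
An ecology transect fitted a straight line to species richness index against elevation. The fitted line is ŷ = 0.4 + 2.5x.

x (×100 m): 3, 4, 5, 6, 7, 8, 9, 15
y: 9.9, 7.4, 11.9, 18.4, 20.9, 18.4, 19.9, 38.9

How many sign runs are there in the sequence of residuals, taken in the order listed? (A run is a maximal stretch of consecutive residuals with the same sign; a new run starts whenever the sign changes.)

5 runs

x=3: ŷ = 0.4 + 2.5·3 = 7.9; r = 9.9 − 7.9 = 2
x=4: ŷ = 0.4 + 2.5·4 = 10.4; r = 7.4 − 10.4 = -3
x=5: ŷ = 0.4 + 2.5·5 = 12.9; r = 11.9 − 12.9 = -1
x=6: ŷ = 0.4 + 2.5·6 = 15.4; r = 18.4 − 15.4 = 3
x=7: ŷ = 0.4 + 2.5·7 = 17.9; r = 20.9 − 17.9 = 3
x=8: ŷ = 0.4 + 2.5·8 = 20.4; r = 18.4 − 20.4 = -2
x=9: ŷ = 0.4 + 2.5·9 = 22.9; r = 19.9 − 22.9 = -3
x=15: ŷ = 0.4 + 2.5·15 = 37.9; r = 38.9 − 37.9 = 1
Signs: + − − + + − − +
Runs: +×1, −×2, +×2, −×2, +×1 → 5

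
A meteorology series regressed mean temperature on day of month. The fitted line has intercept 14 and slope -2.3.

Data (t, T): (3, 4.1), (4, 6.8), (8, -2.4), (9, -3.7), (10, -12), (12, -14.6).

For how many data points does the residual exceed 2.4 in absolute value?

3

t=3: T̂ = 14 − 2.3·3 = 7.1; r = 4.1 − 7.1 = -3
t=4: T̂ = 14 − 2.3·4 = 4.8; r = 6.8 − 4.8 = 2
t=8: T̂ = 14 − 2.3·8 = -4.4; r = -2.4 − (-4.4) = 2
t=9: T̂ = 14 − 2.3·9 = -6.7; r = -3.7 − (-6.7) = 3
t=10: T̂ = 14 − 2.3·10 = -9; r = -12 − (-9) = -3
t=12: T̂ = 14 − 2.3·12 = -13.6; r = -14.6 − (-13.6) = -1
|r| > 2.4: t=3 (|r|=3), t=9 (|r|=3), t=10 (|r|=3) → 3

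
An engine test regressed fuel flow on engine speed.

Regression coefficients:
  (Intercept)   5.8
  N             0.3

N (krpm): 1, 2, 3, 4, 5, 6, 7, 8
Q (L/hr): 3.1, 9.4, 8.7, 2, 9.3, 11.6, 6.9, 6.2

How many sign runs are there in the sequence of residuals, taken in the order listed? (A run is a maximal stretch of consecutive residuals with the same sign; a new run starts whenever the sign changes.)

N=1: ŷ = 5.8 + 0.3·1 = 6.1; r = 3.1 − 6.1 = -3
N=2: ŷ = 5.8 + 0.3·2 = 6.4; r = 9.4 − 6.4 = 3
N=3: ŷ = 5.8 + 0.3·3 = 6.7; r = 8.7 − 6.7 = 2
N=4: ŷ = 5.8 + 0.3·4 = 7; r = 2 − 7 = -5
N=5: ŷ = 5.8 + 0.3·5 = 7.3; r = 9.3 − 7.3 = 2
N=6: ŷ = 5.8 + 0.3·6 = 7.6; r = 11.6 − 7.6 = 4
N=7: ŷ = 5.8 + 0.3·7 = 7.9; r = 6.9 − 7.9 = -1
N=8: ŷ = 5.8 + 0.3·8 = 8.2; r = 6.2 − 8.2 = -2
Signs: − + + − + + − −
Runs: −×1, +×2, −×1, +×2, −×2 → 5

5 runs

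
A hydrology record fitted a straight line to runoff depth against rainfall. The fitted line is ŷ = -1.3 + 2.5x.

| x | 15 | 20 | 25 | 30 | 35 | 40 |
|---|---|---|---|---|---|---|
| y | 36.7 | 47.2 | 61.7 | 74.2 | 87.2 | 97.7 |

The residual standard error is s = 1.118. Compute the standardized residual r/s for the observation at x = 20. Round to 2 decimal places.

ŷ = -1.3 + 2.5·20 = 48.7
r = 47.2 − 48.7 = -1.5
r/s = -1.5 / 1.118 = -1.34

-1.34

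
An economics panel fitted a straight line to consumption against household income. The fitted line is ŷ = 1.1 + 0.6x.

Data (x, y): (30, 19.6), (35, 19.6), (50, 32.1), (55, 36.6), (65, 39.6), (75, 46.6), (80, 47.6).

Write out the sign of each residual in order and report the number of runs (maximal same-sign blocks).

6 runs

x=30: ŷ = 1.1 + 0.6·30 = 19.1; r = 19.6 − 19.1 = 0.5
x=35: ŷ = 1.1 + 0.6·35 = 22.1; r = 19.6 − 22.1 = -2.5
x=50: ŷ = 1.1 + 0.6·50 = 31.1; r = 32.1 − 31.1 = 1
x=55: ŷ = 1.1 + 0.6·55 = 34.1; r = 36.6 − 34.1 = 2.5
x=65: ŷ = 1.1 + 0.6·65 = 40.1; r = 39.6 − 40.1 = -0.5
x=75: ŷ = 1.1 + 0.6·75 = 46.1; r = 46.6 − 46.1 = 0.5
x=80: ŷ = 1.1 + 0.6·80 = 49.1; r = 47.6 − 49.1 = -1.5
Signs: + − + + − + −
Runs: +×1, −×1, +×2, −×1, +×1, −×1 → 6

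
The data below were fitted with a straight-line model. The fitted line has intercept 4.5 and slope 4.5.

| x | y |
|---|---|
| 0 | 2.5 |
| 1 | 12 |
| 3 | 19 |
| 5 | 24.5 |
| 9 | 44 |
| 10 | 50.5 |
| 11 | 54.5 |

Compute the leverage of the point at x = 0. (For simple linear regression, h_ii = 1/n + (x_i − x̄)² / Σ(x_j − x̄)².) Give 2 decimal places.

x̄ = (0 + 1 + 3 + 5 + 9 + 10 + 11)/7 = 5.57143
Σ(x − x̄)² = 31.0408 + 20.898 + 6.61224 + 0.326531 + 11.7551 + 19.6122 + 29.4694 = 119.714
h = 1/7 + (-5.57143)²/119.714 = 0.142857 + 0.259291 = 0.40

h = 0.40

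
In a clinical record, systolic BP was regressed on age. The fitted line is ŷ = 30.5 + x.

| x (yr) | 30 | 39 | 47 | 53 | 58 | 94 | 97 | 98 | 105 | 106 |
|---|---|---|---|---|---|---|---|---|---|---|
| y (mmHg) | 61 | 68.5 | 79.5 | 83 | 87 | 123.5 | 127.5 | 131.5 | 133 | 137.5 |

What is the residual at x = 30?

ŷ = 30.5 + 30 = 60.5
e = 61 − 60.5 = 0.5

e = 0.5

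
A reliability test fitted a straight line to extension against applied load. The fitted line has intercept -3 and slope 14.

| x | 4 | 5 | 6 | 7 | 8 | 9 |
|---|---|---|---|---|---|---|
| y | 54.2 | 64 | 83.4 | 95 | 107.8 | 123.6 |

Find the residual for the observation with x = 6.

e = 2.4

ŷ = -3 + 14·6 = 81
e = 83.4 − 81 = 2.4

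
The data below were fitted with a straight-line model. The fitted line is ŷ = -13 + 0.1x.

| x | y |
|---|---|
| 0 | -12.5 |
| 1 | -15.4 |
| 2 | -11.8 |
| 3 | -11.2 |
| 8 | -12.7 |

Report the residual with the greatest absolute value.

x=0: ŷ = -13 + 0.1·0 = -13; e = -12.5 − (-13) = 0.5
x=1: ŷ = -13 + 0.1·1 = -12.9; e = -15.4 − (-12.9) = -2.5
x=2: ŷ = -13 + 0.1·2 = -12.8; e = -11.8 − (-12.8) = 1
x=3: ŷ = -13 + 0.1·3 = -12.7; e = -11.2 − (-12.7) = 1.5
x=8: ŷ = -13 + 0.1·8 = -12.2; e = -12.7 − (-12.2) = -0.5
Largest |e| is 2.5 at x = 1, residual -2.5.

e = -2.5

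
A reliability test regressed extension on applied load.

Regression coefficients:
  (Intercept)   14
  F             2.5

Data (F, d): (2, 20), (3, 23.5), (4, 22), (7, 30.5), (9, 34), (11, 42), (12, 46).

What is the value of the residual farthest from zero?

F=2: ŷ = 14 + 2.5·2 = 19; e = 20 − 19 = 1
F=3: ŷ = 14 + 2.5·3 = 21.5; e = 23.5 − 21.5 = 2
F=4: ŷ = 14 + 2.5·4 = 24; e = 22 − 24 = -2
F=7: ŷ = 14 + 2.5·7 = 31.5; e = 30.5 − 31.5 = -1
F=9: ŷ = 14 + 2.5·9 = 36.5; e = 34 − 36.5 = -2.5
F=11: ŷ = 14 + 2.5·11 = 41.5; e = 42 − 41.5 = 0.5
F=12: ŷ = 14 + 2.5·12 = 44; e = 46 − 44 = 2
Largest |e| is 2.5 at F = 9, residual -2.5.

e = -2.5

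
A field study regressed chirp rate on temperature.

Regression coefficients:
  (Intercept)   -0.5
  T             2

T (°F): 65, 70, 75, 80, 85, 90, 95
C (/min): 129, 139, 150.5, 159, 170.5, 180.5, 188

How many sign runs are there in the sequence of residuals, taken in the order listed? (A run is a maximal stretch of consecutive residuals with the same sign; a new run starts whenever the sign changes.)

T=65: Ĉ = -0.5 + 2·65 = 129.5; e = 129 − 129.5 = -0.5
T=70: Ĉ = -0.5 + 2·70 = 139.5; e = 139 − 139.5 = -0.5
T=75: Ĉ = -0.5 + 2·75 = 149.5; e = 150.5 − 149.5 = 1
T=80: Ĉ = -0.5 + 2·80 = 159.5; e = 159 − 159.5 = -0.5
T=85: Ĉ = -0.5 + 2·85 = 169.5; e = 170.5 − 169.5 = 1
T=90: Ĉ = -0.5 + 2·90 = 179.5; e = 180.5 − 179.5 = 1
T=95: Ĉ = -0.5 + 2·95 = 189.5; e = 188 − 189.5 = -1.5
Signs: − − + − + + −
Runs: −×2, +×1, −×1, +×2, −×1 → 5

5 runs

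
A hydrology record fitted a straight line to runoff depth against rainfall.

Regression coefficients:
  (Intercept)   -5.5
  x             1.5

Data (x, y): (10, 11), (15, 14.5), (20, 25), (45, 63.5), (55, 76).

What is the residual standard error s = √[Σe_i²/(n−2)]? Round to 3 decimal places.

s = 2.000

x=10: ŷ = -5.5 + 1.5·10 = 9.5; e = 11 − 9.5 = 1.5
x=15: ŷ = -5.5 + 1.5·15 = 17; e = 14.5 − 17 = -2.5
x=20: ŷ = -5.5 + 1.5·20 = 24.5; e = 25 − 24.5 = 0.5
x=45: ŷ = -5.5 + 1.5·45 = 62; e = 63.5 − 62 = 1.5
x=55: ŷ = -5.5 + 1.5·55 = 77; e = 76 − 77 = -1
SSE = 2.25 + 6.25 + 0.25 + 2.25 + 1 = 12
s = √(12/3) = √4 ≈ 2.000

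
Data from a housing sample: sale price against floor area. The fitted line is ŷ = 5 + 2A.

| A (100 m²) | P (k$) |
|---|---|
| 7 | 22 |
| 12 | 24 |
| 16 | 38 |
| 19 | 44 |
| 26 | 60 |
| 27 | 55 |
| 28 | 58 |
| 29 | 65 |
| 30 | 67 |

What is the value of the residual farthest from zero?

r = -5

A=7: ŷ = 5 + 2·7 = 19; r = 22 − 19 = 3
A=12: ŷ = 5 + 2·12 = 29; r = 24 − 29 = -5
A=16: ŷ = 5 + 2·16 = 37; r = 38 − 37 = 1
A=19: ŷ = 5 + 2·19 = 43; r = 44 − 43 = 1
A=26: ŷ = 5 + 2·26 = 57; r = 60 − 57 = 3
A=27: ŷ = 5 + 2·27 = 59; r = 55 − 59 = -4
A=28: ŷ = 5 + 2·28 = 61; r = 58 − 61 = -3
A=29: ŷ = 5 + 2·29 = 63; r = 65 − 63 = 2
A=30: ŷ = 5 + 2·30 = 65; r = 67 − 65 = 2
Largest |r| is 5 at A = 12, residual -5.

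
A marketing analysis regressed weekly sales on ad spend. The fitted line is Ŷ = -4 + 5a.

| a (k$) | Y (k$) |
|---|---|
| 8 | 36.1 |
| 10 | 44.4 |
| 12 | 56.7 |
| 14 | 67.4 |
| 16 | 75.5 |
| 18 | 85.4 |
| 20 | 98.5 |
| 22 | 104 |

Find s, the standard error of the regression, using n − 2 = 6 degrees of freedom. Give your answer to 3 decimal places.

a=8: Ŷ = -4 + 5·8 = 36; r = 36.1 − 36 = 0.1
a=10: Ŷ = -4 + 5·10 = 46; r = 44.4 − 46 = -1.6
a=12: Ŷ = -4 + 5·12 = 56; r = 56.7 − 56 = 0.7
a=14: Ŷ = -4 + 5·14 = 66; r = 67.4 − 66 = 1.4
a=16: Ŷ = -4 + 5·16 = 76; r = 75.5 − 76 = -0.5
a=18: Ŷ = -4 + 5·18 = 86; r = 85.4 − 86 = -0.6
a=20: Ŷ = -4 + 5·20 = 96; r = 98.5 − 96 = 2.5
a=22: Ŷ = -4 + 5·22 = 106; r = 104 − 106 = -2
SSE = 0.01 + 2.56 + 0.49 + 1.96 + 0.25 + 0.36 + 6.25 + 4 = 15.88
s = √(15.88/6) = √2.64667 ≈ 1.627

s = 1.627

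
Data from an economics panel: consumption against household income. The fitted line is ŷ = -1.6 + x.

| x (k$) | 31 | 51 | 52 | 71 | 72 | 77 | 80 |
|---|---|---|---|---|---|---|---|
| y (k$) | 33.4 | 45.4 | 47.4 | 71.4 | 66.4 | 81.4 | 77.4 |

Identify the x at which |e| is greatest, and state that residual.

x=31: ŷ = -1.6 + 31 = 29.4; e = 33.4 − 29.4 = 4
x=51: ŷ = -1.6 + 51 = 49.4; e = 45.4 − 49.4 = -4
x=52: ŷ = -1.6 + 52 = 50.4; e = 47.4 − 50.4 = -3
x=71: ŷ = -1.6 + 71 = 69.4; e = 71.4 − 69.4 = 2
x=72: ŷ = -1.6 + 72 = 70.4; e = 66.4 − 70.4 = -4
x=77: ŷ = -1.6 + 77 = 75.4; e = 81.4 − 75.4 = 6
x=80: ŷ = -1.6 + 80 = 78.4; e = 77.4 − 78.4 = -1
Largest |e| is 6 at x = 77, residual 6.

x = 77, e = 6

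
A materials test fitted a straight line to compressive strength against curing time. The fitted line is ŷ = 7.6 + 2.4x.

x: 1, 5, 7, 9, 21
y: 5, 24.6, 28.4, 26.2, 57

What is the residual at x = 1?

ŷ = 7.6 + 2.4·1 = 10
e = 5 − 10 = -5

e = -5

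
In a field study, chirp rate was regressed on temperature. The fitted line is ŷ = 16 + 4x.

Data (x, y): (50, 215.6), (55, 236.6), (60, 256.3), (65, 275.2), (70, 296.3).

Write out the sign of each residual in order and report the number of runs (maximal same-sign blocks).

4 runs

x=50: ŷ = 16 + 4·50 = 216; e = 215.6 − 216 = -0.4
x=55: ŷ = 16 + 4·55 = 236; e = 236.6 − 236 = 0.6
x=60: ŷ = 16 + 4·60 = 256; e = 256.3 − 256 = 0.3
x=65: ŷ = 16 + 4·65 = 276; e = 275.2 − 276 = -0.8
x=70: ŷ = 16 + 4·70 = 296; e = 296.3 − 296 = 0.3
Signs: − + + − +
Runs: −×1, +×2, −×1, +×1 → 4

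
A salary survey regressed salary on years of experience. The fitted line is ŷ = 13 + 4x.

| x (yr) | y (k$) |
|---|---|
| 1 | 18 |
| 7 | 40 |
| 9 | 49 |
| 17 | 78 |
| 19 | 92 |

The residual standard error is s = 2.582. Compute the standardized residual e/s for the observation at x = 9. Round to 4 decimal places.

0.0000

ŷ = 13 + 4·9 = 49
e = 49 − 49 = 0
e/s = 0 / 2.582 = 0.0000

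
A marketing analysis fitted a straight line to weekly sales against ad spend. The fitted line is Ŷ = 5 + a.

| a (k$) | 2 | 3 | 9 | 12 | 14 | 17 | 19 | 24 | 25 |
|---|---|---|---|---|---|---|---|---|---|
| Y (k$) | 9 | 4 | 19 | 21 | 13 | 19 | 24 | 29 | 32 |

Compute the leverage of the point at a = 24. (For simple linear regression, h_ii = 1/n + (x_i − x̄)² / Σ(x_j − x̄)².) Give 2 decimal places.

ā = (2 + 3 + 9 + 12 + 14 + 17 + 19 + 24 + 25)/9 = 13.8889
Σ(a − ā)² = 141.346 + 118.568 + 23.9012 + 3.5679 + 0.0123457 + 9.67901 + 26.1235 + 102.235 + 123.457 = 548.889
h = 1/9 + (10.1111)²/548.889 = 0.111111 + 0.186257 = 0.30

h = 0.30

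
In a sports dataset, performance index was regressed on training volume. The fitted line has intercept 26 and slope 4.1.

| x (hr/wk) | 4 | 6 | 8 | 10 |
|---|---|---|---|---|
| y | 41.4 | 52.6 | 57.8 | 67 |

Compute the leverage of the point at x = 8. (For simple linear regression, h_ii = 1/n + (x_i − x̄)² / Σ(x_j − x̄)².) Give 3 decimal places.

h = 0.300

x̄ = (4 + 6 + 8 + 10)/4 = 7
Σ(x − x̄)² = 9 + 1 + 1 + 9 = 20
h = 1/4 + (1)²/20 = 0.25 + 0.05 = 0.300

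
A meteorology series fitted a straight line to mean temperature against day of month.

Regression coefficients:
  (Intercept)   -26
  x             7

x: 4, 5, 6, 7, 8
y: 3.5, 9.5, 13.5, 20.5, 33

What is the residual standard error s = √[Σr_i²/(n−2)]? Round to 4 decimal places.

x=4: ŷ = -26 + 7·4 = 2; r = 3.5 − 2 = 1.5
x=5: ŷ = -26 + 7·5 = 9; r = 9.5 − 9 = 0.5
x=6: ŷ = -26 + 7·6 = 16; r = 13.5 − 16 = -2.5
x=7: ŷ = -26 + 7·7 = 23; r = 20.5 − 23 = -2.5
x=8: ŷ = -26 + 7·8 = 30; r = 33 − 30 = 3
SSE = 2.25 + 0.25 + 6.25 + 6.25 + 9 = 24
s = √(24/3) = √8 ≈ 2.8284

s = 2.8284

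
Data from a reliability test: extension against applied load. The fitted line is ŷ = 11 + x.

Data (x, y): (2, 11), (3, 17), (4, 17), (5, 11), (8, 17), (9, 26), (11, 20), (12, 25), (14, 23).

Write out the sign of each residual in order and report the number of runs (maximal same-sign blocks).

x=2: ŷ = 11 + 2 = 13; r = 11 − 13 = -2
x=3: ŷ = 11 + 3 = 14; r = 17 − 14 = 3
x=4: ŷ = 11 + 4 = 15; r = 17 − 15 = 2
x=5: ŷ = 11 + 5 = 16; r = 11 − 16 = -5
x=8: ŷ = 11 + 8 = 19; r = 17 − 19 = -2
x=9: ŷ = 11 + 9 = 20; r = 26 − 20 = 6
x=11: ŷ = 11 + 11 = 22; r = 20 − 22 = -2
x=12: ŷ = 11 + 12 = 23; r = 25 − 23 = 2
x=14: ŷ = 11 + 14 = 25; r = 23 − 25 = -2
Signs: − + + − − + − + −
Runs: −×1, +×2, −×2, +×1, −×1, +×1, −×1 → 7

7 runs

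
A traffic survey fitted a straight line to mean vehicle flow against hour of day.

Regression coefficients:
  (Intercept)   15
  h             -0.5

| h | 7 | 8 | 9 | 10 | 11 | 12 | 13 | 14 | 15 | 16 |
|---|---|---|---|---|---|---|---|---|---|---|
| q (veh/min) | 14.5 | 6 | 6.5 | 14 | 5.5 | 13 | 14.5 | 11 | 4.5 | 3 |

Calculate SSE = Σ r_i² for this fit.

SSE = 168

h=7: q̂ = 15 − 0.5·7 = 11.5; r = 14.5 − 11.5 = 3
h=8: q̂ = 15 − 0.5·8 = 11; r = 6 − 11 = -5
h=9: q̂ = 15 − 0.5·9 = 10.5; r = 6.5 − 10.5 = -4
h=10: q̂ = 15 − 0.5·10 = 10; r = 14 − 10 = 4
h=11: q̂ = 15 − 0.5·11 = 9.5; r = 5.5 − 9.5 = -4
h=12: q̂ = 15 − 0.5·12 = 9; r = 13 − 9 = 4
h=13: q̂ = 15 − 0.5·13 = 8.5; r = 14.5 − 8.5 = 6
h=14: q̂ = 15 − 0.5·14 = 8; r = 11 − 8 = 3
h=15: q̂ = 15 − 0.5·15 = 7.5; r = 4.5 − 7.5 = -3
h=16: q̂ = 15 − 0.5·16 = 7; r = 3 − 7 = -4
SSE = 9 + 25 + 16 + 16 + 16 + 16 + 36 + 9 + 9 + 16 = 168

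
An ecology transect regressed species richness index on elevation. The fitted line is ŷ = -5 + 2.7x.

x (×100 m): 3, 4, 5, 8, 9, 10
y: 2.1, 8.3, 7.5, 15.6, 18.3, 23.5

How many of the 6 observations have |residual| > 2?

x=3: ŷ = -5 + 2.7·3 = 3.1; e = 2.1 − 3.1 = -1
x=4: ŷ = -5 + 2.7·4 = 5.8; e = 8.3 − 5.8 = 2.5
x=5: ŷ = -5 + 2.7·5 = 8.5; e = 7.5 − 8.5 = -1
x=8: ŷ = -5 + 2.7·8 = 16.6; e = 15.6 − 16.6 = -1
x=9: ŷ = -5 + 2.7·9 = 19.3; e = 18.3 − 19.3 = -1
x=10: ŷ = -5 + 2.7·10 = 22; e = 23.5 − 22 = 1.5
|e| > 2: x=4 (|e|=2.5) → 1

1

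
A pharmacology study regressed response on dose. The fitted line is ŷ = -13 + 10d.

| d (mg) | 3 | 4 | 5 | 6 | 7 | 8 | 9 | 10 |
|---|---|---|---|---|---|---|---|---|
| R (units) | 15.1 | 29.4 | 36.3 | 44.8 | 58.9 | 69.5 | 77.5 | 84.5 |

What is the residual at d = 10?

e = -2.5

ŷ = -13 + 10·10 = 87
e = 84.5 − 87 = -2.5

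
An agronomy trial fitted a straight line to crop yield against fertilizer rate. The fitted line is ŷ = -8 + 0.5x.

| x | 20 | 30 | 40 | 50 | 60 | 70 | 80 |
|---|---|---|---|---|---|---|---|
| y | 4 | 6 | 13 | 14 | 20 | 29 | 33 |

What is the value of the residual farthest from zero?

r = -3

x=20: ŷ = -8 + 0.5·20 = 2; r = 4 − 2 = 2
x=30: ŷ = -8 + 0.5·30 = 7; r = 6 − 7 = -1
x=40: ŷ = -8 + 0.5·40 = 12; r = 13 − 12 = 1
x=50: ŷ = -8 + 0.5·50 = 17; r = 14 − 17 = -3
x=60: ŷ = -8 + 0.5·60 = 22; r = 20 − 22 = -2
x=70: ŷ = -8 + 0.5·70 = 27; r = 29 − 27 = 2
x=80: ŷ = -8 + 0.5·80 = 32; r = 33 − 32 = 1
Largest |r| is 3 at x = 50, residual -3.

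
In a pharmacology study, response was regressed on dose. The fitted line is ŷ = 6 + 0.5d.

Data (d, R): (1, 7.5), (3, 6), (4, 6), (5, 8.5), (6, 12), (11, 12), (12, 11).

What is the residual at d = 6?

ŷ = 6 + 0.5·6 = 9
e = 12 − 9 = 3

e = 3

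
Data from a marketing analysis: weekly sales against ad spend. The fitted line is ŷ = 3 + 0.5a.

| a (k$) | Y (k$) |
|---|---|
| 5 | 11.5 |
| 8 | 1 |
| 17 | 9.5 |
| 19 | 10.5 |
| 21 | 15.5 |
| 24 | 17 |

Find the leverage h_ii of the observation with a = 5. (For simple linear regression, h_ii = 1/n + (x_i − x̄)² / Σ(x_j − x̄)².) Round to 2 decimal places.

h = 0.57

ā = (5 + 8 + 17 + 19 + 21 + 24)/6 = 15.6667
Σ(a − ā)² = 113.778 + 58.7778 + 1.77778 + 11.1111 + 28.4444 + 69.4444 = 283.333
h = 1/6 + (-10.6667)²/283.333 = 0.166667 + 0.401569 = 0.57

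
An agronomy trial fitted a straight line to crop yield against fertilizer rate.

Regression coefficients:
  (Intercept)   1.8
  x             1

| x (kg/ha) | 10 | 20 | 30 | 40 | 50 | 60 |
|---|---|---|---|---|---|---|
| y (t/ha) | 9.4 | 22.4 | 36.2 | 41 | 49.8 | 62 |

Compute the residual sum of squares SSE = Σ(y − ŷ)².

SSE = 30.16

x=10: ŷ = 1.8 + 10 = 11.8; e = 9.4 − 11.8 = -2.4
x=20: ŷ = 1.8 + 20 = 21.8; e = 22.4 − 21.8 = 0.6
x=30: ŷ = 1.8 + 30 = 31.8; e = 36.2 − 31.8 = 4.4
x=40: ŷ = 1.8 + 40 = 41.8; e = 41 − 41.8 = -0.8
x=50: ŷ = 1.8 + 50 = 51.8; e = 49.8 − 51.8 = -2
x=60: ŷ = 1.8 + 60 = 61.8; e = 62 − 61.8 = 0.2
SSE = 5.76 + 0.36 + 19.36 + 0.64 + 4 + 0.04 = 30.16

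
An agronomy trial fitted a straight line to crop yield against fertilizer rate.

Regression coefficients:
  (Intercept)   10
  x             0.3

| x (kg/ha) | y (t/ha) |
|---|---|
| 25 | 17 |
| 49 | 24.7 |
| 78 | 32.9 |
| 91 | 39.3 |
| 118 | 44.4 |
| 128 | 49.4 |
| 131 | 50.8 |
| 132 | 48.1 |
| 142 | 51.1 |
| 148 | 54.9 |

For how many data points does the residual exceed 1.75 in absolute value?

1

x=25: ŷ = 10 + 0.3·25 = 17.5; r = 17 − 17.5 = -0.5
x=49: ŷ = 10 + 0.3·49 = 24.7; r = 24.7 − 24.7 = 0
x=78: ŷ = 10 + 0.3·78 = 33.4; r = 32.9 − 33.4 = -0.5
x=91: ŷ = 10 + 0.3·91 = 37.3; r = 39.3 − 37.3 = 2
x=118: ŷ = 10 + 0.3·118 = 45.4; r = 44.4 − 45.4 = -1
x=128: ŷ = 10 + 0.3·128 = 48.4; r = 49.4 − 48.4 = 1
x=131: ŷ = 10 + 0.3·131 = 49.3; r = 50.8 − 49.3 = 1.5
x=132: ŷ = 10 + 0.3·132 = 49.6; r = 48.1 − 49.6 = -1.5
x=142: ŷ = 10 + 0.3·142 = 52.6; r = 51.1 − 52.6 = -1.5
x=148: ŷ = 10 + 0.3·148 = 54.4; r = 54.9 − 54.4 = 0.5
|r| > 1.75: x=91 (|r|=2) → 1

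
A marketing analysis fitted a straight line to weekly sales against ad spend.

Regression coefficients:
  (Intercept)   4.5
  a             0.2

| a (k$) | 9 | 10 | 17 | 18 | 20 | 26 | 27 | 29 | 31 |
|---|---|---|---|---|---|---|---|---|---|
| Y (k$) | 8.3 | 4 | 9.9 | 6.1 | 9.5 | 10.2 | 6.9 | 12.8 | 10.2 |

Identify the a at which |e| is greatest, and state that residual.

a=9: ŷ = 4.5 + 0.2·9 = 6.3; e = 8.3 − 6.3 = 2
a=10: ŷ = 4.5 + 0.2·10 = 6.5; e = 4 − 6.5 = -2.5
a=17: ŷ = 4.5 + 0.2·17 = 7.9; e = 9.9 − 7.9 = 2
a=18: ŷ = 4.5 + 0.2·18 = 8.1; e = 6.1 − 8.1 = -2
a=20: ŷ = 4.5 + 0.2·20 = 8.5; e = 9.5 − 8.5 = 1
a=26: ŷ = 4.5 + 0.2·26 = 9.7; e = 10.2 − 9.7 = 0.5
a=27: ŷ = 4.5 + 0.2·27 = 9.9; e = 6.9 − 9.9 = -3
a=29: ŷ = 4.5 + 0.2·29 = 10.3; e = 12.8 − 10.3 = 2.5
a=31: ŷ = 4.5 + 0.2·31 = 10.7; e = 10.2 − 10.7 = -0.5
Largest |e| is 3 at a = 27, residual -3.

a = 27, e = -3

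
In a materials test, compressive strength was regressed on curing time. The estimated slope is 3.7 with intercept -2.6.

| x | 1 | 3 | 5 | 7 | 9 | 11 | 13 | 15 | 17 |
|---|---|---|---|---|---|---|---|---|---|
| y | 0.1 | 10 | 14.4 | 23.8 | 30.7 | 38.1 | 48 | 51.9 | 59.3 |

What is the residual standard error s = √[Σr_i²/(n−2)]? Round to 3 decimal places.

s = 1.414

x=1: ŷ = -2.6 + 3.7·1 = 1.1; r = 0.1 − 1.1 = -1
x=3: ŷ = -2.6 + 3.7·3 = 8.5; r = 10 − 8.5 = 1.5
x=5: ŷ = -2.6 + 3.7·5 = 15.9; r = 14.4 − 15.9 = -1.5
x=7: ŷ = -2.6 + 3.7·7 = 23.3; r = 23.8 − 23.3 = 0.5
x=9: ŷ = -2.6 + 3.7·9 = 30.7; r = 30.7 − 30.7 = 0
x=11: ŷ = -2.6 + 3.7·11 = 38.1; r = 38.1 − 38.1 = 0
x=13: ŷ = -2.6 + 3.7·13 = 45.5; r = 48 − 45.5 = 2.5
x=15: ŷ = -2.6 + 3.7·15 = 52.9; r = 51.9 − 52.9 = -1
x=17: ŷ = -2.6 + 3.7·17 = 60.3; r = 59.3 − 60.3 = -1
SSE = 1 + 2.25 + 2.25 + 0.25 + 0 + 0 + 6.25 + 1 + 1 = 14
s = √(14/7) = √2 ≈ 1.414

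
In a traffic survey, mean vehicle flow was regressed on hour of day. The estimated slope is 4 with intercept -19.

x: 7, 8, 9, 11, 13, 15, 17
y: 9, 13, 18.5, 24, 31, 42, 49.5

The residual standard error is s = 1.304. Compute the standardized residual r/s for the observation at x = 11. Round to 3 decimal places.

ŷ = -19 + 4·11 = 25
r = 24 − 25 = -1
r/s = -1 / 1.304 = -0.767

-0.767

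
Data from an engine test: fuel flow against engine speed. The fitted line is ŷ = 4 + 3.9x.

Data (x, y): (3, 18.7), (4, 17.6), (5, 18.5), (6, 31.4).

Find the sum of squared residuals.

x=3: ŷ = 4 + 3.9·3 = 15.7; e = 18.7 − 15.7 = 3
x=4: ŷ = 4 + 3.9·4 = 19.6; e = 17.6 − 19.6 = -2
x=5: ŷ = 4 + 3.9·5 = 23.5; e = 18.5 − 23.5 = -5
x=6: ŷ = 4 + 3.9·6 = 27.4; e = 31.4 − 27.4 = 4
SSE = 9 + 4 + 25 + 16 = 54

SSE = 54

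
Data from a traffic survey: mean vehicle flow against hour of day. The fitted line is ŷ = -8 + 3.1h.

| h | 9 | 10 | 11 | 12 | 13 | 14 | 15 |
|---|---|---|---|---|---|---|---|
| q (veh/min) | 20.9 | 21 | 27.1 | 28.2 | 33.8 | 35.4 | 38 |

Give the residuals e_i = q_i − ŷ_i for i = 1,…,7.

1, -2, 1, -1, 1.5, 0, -0.5

h=9: ŷ = -8 + 3.1·9 = 19.9; e = 20.9 − 19.9 = 1
h=10: ŷ = -8 + 3.1·10 = 23; e = 21 − 23 = -2
h=11: ŷ = -8 + 3.1·11 = 26.1; e = 27.1 − 26.1 = 1
h=12: ŷ = -8 + 3.1·12 = 29.2; e = 28.2 − 29.2 = -1
h=13: ŷ = -8 + 3.1·13 = 32.3; e = 33.8 − 32.3 = 1.5
h=14: ŷ = -8 + 3.1·14 = 35.4; e = 35.4 − 35.4 = 0
h=15: ŷ = -8 + 3.1·15 = 38.5; e = 38 − 38.5 = -0.5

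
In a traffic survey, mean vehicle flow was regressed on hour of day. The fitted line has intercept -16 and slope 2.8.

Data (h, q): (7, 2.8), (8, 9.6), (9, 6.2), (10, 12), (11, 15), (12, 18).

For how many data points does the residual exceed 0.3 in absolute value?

4

h=7: ŷ = -16 + 2.8·7 = 3.6; r = 2.8 − 3.6 = -0.8
h=8: ŷ = -16 + 2.8·8 = 6.4; r = 9.6 − 6.4 = 3.2
h=9: ŷ = -16 + 2.8·9 = 9.2; r = 6.2 − 9.2 = -3
h=10: ŷ = -16 + 2.8·10 = 12; r = 12 − 12 = 0
h=11: ŷ = -16 + 2.8·11 = 14.8; r = 15 − 14.8 = 0.2
h=12: ŷ = -16 + 2.8·12 = 17.6; r = 18 − 17.6 = 0.4
|r| > 0.3: h=7 (|r|=0.8), h=8 (|r|=3.2), h=9 (|r|=3), h=12 (|r|=0.4) → 4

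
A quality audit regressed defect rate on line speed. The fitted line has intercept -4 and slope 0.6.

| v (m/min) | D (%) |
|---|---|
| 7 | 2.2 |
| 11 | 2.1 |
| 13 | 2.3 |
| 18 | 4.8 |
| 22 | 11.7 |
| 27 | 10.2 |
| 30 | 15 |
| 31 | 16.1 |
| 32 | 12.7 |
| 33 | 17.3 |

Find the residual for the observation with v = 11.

ŷ = -4 + 0.6·11 = 2.6
e = 2.1 − 2.6 = -0.5

e = -0.5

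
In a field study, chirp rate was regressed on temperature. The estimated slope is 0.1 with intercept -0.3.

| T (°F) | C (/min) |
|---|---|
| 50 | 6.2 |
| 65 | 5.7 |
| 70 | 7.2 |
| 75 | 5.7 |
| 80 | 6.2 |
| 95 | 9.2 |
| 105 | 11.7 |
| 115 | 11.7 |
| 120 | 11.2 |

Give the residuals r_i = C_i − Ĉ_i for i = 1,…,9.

1.5, -0.5, 0.5, -1.5, -1.5, 0, 1.5, 0.5, -0.5

T=50: Ĉ = -0.3 + 0.1·50 = 4.7; r = 6.2 − 4.7 = 1.5
T=65: Ĉ = -0.3 + 0.1·65 = 6.2; r = 5.7 − 6.2 = -0.5
T=70: Ĉ = -0.3 + 0.1·70 = 6.7; r = 7.2 − 6.7 = 0.5
T=75: Ĉ = -0.3 + 0.1·75 = 7.2; r = 5.7 − 7.2 = -1.5
T=80: Ĉ = -0.3 + 0.1·80 = 7.7; r = 6.2 − 7.7 = -1.5
T=95: Ĉ = -0.3 + 0.1·95 = 9.2; r = 9.2 − 9.2 = 0
T=105: Ĉ = -0.3 + 0.1·105 = 10.2; r = 11.7 − 10.2 = 1.5
T=115: Ĉ = -0.3 + 0.1·115 = 11.2; r = 11.7 − 11.2 = 0.5
T=120: Ĉ = -0.3 + 0.1·120 = 11.7; r = 11.2 − 11.7 = -0.5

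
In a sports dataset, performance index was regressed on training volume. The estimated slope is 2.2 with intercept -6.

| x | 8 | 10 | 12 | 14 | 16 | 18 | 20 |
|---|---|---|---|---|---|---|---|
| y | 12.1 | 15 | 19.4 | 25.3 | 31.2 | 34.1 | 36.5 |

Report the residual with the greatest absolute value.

x=8: ŷ = -6 + 2.2·8 = 11.6; r = 12.1 − 11.6 = 0.5
x=10: ŷ = -6 + 2.2·10 = 16; r = 15 − 16 = -1
x=12: ŷ = -6 + 2.2·12 = 20.4; r = 19.4 − 20.4 = -1
x=14: ŷ = -6 + 2.2·14 = 24.8; r = 25.3 − 24.8 = 0.5
x=16: ŷ = -6 + 2.2·16 = 29.2; r = 31.2 − 29.2 = 2
x=18: ŷ = -6 + 2.2·18 = 33.6; r = 34.1 − 33.6 = 0.5
x=20: ŷ = -6 + 2.2·20 = 38; r = 36.5 − 38 = -1.5
Largest |r| is 2 at x = 16, residual 2.

r = 2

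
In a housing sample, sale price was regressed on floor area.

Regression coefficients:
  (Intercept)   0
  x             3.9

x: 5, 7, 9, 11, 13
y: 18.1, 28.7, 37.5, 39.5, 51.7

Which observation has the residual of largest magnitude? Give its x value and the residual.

x = 11, e = -3.4

x=5: ŷ = 3.9·5 = 19.5; e = 18.1 − 19.5 = -1.4
x=7: ŷ = 3.9·7 = 27.3; e = 28.7 − 27.3 = 1.4
x=9: ŷ = 3.9·9 = 35.1; e = 37.5 − 35.1 = 2.4
x=11: ŷ = 3.9·11 = 42.9; e = 39.5 − 42.9 = -3.4
x=13: ŷ = 3.9·13 = 50.7; e = 51.7 − 50.7 = 1
Largest |e| is 3.4 at x = 11, residual -3.4.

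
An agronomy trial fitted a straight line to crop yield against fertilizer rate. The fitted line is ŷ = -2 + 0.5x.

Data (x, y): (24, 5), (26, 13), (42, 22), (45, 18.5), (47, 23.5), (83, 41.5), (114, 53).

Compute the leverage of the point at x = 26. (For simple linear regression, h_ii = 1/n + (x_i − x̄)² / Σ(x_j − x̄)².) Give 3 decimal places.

h = 0.269

x̄ = (24 + 26 + 42 + 45 + 47 + 83 + 114)/7 = 54.4286
Σ(x − x̄)² = 925.898 + 808.184 + 154.469 + 88.898 + 55.1837 + 816.327 + 3548.76 = 6397.71
h = 1/7 + (-28.4286)²/6397.71 = 0.142857 + 0.126324 = 0.269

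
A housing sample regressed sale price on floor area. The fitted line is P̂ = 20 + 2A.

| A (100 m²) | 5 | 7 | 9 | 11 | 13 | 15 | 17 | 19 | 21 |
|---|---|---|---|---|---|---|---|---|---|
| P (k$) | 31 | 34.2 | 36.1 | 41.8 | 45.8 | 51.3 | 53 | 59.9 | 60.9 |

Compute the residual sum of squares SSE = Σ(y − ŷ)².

SSE = 12.24

A=5: P̂ = 20 + 2·5 = 30; r = 31 − 30 = 1
A=7: P̂ = 20 + 2·7 = 34; r = 34.2 − 34 = 0.2
A=9: P̂ = 20 + 2·9 = 38; r = 36.1 − 38 = -1.9
A=11: P̂ = 20 + 2·11 = 42; r = 41.8 − 42 = -0.2
A=13: P̂ = 20 + 2·13 = 46; r = 45.8 − 46 = -0.2
A=15: P̂ = 20 + 2·15 = 50; r = 51.3 − 50 = 1.3
A=17: P̂ = 20 + 2·17 = 54; r = 53 − 54 = -1
A=19: P̂ = 20 + 2·19 = 58; r = 59.9 − 58 = 1.9
A=21: P̂ = 20 + 2·21 = 62; r = 60.9 − 62 = -1.1
SSE = 1 + 0.04 + 3.61 + 0.04 + 0.04 + 1.69 + 1 + 3.61 + 1.21 = 12.24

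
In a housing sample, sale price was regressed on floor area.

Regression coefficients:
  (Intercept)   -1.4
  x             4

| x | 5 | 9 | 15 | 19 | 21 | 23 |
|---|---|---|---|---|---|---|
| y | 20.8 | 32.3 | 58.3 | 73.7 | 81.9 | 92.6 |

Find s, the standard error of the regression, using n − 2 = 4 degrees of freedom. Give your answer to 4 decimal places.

x=5: ŷ = -1.4 + 4·5 = 18.6; e = 20.8 − 18.6 = 2.2
x=9: ŷ = -1.4 + 4·9 = 34.6; e = 32.3 − 34.6 = -2.3
x=15: ŷ = -1.4 + 4·15 = 58.6; e = 58.3 − 58.6 = -0.3
x=19: ŷ = -1.4 + 4·19 = 74.6; e = 73.7 − 74.6 = -0.9
x=21: ŷ = -1.4 + 4·21 = 82.6; e = 81.9 − 82.6 = -0.7
x=23: ŷ = -1.4 + 4·23 = 90.6; e = 92.6 − 90.6 = 2
SSE = 4.84 + 5.29 + 0.09 + 0.81 + 0.49 + 4 = 15.52
s = √(15.52/4) = √3.88 ≈ 1.9698

s = 1.9698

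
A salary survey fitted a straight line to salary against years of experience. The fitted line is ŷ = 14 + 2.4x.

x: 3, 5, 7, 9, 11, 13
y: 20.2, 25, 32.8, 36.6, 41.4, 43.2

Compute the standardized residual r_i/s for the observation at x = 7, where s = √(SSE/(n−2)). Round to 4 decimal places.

1.1547

x=3: ŷ = 14 + 2.4·3 = 21.2; r = 20.2 − 21.2 = -1
x=5: ŷ = 14 + 2.4·5 = 26; r = 25 − 26 = -1
x=7: ŷ = 14 + 2.4·7 = 30.8; r = 32.8 − 30.8 = 2
x=9: ŷ = 14 + 2.4·9 = 35.6; r = 36.6 − 35.6 = 1
x=11: ŷ = 14 + 2.4·11 = 40.4; r = 41.4 − 40.4 = 1
x=13: ŷ = 14 + 2.4·13 = 45.2; r = 43.2 − 45.2 = -2
SSE = 1 + 1 + 4 + 1 + 1 + 4 = 12
s = √(12/4) = 1.73205
r/s = 2 / 1.73205 = 1.1547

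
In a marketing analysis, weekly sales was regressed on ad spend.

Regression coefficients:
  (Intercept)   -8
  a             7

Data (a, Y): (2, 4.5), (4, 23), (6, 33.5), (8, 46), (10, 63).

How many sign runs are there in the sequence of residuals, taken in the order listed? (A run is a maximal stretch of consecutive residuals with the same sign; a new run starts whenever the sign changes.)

4 runs

a=2: ŷ = -8 + 7·2 = 6; r = 4.5 − 6 = -1.5
a=4: ŷ = -8 + 7·4 = 20; r = 23 − 20 = 3
a=6: ŷ = -8 + 7·6 = 34; r = 33.5 − 34 = -0.5
a=8: ŷ = -8 + 7·8 = 48; r = 46 − 48 = -2
a=10: ŷ = -8 + 7·10 = 62; r = 63 − 62 = 1
Signs: − + − − +
Runs: −×1, +×1, −×2, +×1 → 4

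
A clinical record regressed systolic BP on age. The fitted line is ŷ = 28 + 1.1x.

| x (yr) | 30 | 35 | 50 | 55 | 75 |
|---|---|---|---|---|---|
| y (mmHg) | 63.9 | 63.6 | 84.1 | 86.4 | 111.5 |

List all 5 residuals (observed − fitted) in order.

x=30: ŷ = 28 + 1.1·30 = 61; r = 63.9 − 61 = 2.9
x=35: ŷ = 28 + 1.1·35 = 66.5; r = 63.6 − 66.5 = -2.9
x=50: ŷ = 28 + 1.1·50 = 83; r = 84.1 − 83 = 1.1
x=55: ŷ = 28 + 1.1·55 = 88.5; r = 86.4 − 88.5 = -2.1
x=75: ŷ = 28 + 1.1·75 = 110.5; r = 111.5 − 110.5 = 1

2.9, -2.9, 1.1, -2.1, 1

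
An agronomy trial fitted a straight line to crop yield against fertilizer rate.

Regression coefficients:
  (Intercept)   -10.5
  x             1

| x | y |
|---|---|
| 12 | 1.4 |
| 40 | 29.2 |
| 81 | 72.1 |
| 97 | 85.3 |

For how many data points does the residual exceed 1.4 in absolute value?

1

x=12: ŷ = -10.5 + 12 = 1.5; r = 1.4 − 1.5 = -0.1
x=40: ŷ = -10.5 + 40 = 29.5; r = 29.2 − 29.5 = -0.3
x=81: ŷ = -10.5 + 81 = 70.5; r = 72.1 − 70.5 = 1.6
x=97: ŷ = -10.5 + 97 = 86.5; r = 85.3 − 86.5 = -1.2
|r| > 1.4: x=81 (|r|=1.6) → 1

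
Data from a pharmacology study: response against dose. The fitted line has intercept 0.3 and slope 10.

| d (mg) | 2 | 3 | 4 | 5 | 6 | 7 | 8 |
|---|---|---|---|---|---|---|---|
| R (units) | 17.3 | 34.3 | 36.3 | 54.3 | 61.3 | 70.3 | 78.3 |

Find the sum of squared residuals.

d=2: ŷ = 0.3 + 10·2 = 20.3; e = 17.3 − 20.3 = -3
d=3: ŷ = 0.3 + 10·3 = 30.3; e = 34.3 − 30.3 = 4
d=4: ŷ = 0.3 + 10·4 = 40.3; e = 36.3 − 40.3 = -4
d=5: ŷ = 0.3 + 10·5 = 50.3; e = 54.3 − 50.3 = 4
d=6: ŷ = 0.3 + 10·6 = 60.3; e = 61.3 − 60.3 = 1
d=7: ŷ = 0.3 + 10·7 = 70.3; e = 70.3 − 70.3 = 0
d=8: ŷ = 0.3 + 10·8 = 80.3; e = 78.3 − 80.3 = -2
SSE = 9 + 16 + 16 + 16 + 1 + 0 + 4 = 62

SSE = 62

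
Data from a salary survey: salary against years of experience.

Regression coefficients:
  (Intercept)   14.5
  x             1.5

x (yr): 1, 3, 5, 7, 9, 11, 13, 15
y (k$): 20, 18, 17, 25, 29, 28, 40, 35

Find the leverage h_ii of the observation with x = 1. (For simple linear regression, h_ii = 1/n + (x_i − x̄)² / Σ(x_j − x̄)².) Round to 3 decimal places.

h = 0.417

x̄ = (1 + 3 + 5 + 7 + 9 + 11 + 13 + 15)/8 = 8
Σ(x − x̄)² = 49 + 25 + 9 + 1 + 1 + 9 + 25 + 49 = 168
h = 1/8 + (-7)²/168 = 0.125 + 0.291667 = 0.417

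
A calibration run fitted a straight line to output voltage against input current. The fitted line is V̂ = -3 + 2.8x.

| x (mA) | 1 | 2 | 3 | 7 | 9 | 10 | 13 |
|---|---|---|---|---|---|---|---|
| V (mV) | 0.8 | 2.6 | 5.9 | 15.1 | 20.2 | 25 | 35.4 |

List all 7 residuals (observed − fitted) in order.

x=1: V̂ = -3 + 2.8·1 = -0.2; r = 0.8 − (-0.2) = 1
x=2: V̂ = -3 + 2.8·2 = 2.6; r = 2.6 − 2.6 = 0
x=3: V̂ = -3 + 2.8·3 = 5.4; r = 5.9 − 5.4 = 0.5
x=7: V̂ = -3 + 2.8·7 = 16.6; r = 15.1 − 16.6 = -1.5
x=9: V̂ = -3 + 2.8·9 = 22.2; r = 20.2 − 22.2 = -2
x=10: V̂ = -3 + 2.8·10 = 25; r = 25 − 25 = 0
x=13: V̂ = -3 + 2.8·13 = 33.4; r = 35.4 − 33.4 = 2

1, 0, 0.5, -1.5, -2, 0, 2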